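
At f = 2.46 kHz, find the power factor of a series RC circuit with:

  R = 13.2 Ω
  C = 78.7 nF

Step 1 — Angular frequency: ω = 2π·f = 2π·2460 = 1.546e+04 rad/s.
Step 2 — Component impedances:
  R: Z = R = 13.2 Ω
  C: Z = 1/(jωC) = -j/(ω·C) = 0 - j822.1 Ω
Step 3 — Series combination: Z_total = R + C = 13.2 - j822.1 Ω = 822.2∠-89.1° Ω.
Step 4 — Power factor: PF = cos(φ) = Re(Z)/|Z| = 13.2/822.2 = 0.01605.
Step 5 — Type: Im(Z) = -822.1 ⇒ leading (phase φ = -89.1°).

PF = 0.01605 (leading, φ = -89.1°)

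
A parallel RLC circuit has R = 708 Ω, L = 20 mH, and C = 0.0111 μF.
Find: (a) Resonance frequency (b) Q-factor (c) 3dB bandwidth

Step 1 — Resonance: ω₀ = 1/√(LC) = 1/√(0.02·1.11e-08) = 6.712e+04 rad/s.
Step 2 — f₀ = ω₀/(2π) = 1.068e+04 Hz.
Step 3 — Parallel Q: Q = R/(ω₀L) = 708/(6.712e+04·0.02) = 0.5274.
Step 4 — Bandwidth: Δω = ω₀/Q = 1.272e+05 rad/s; BW = Δω/(2π) = 2.025e+04 Hz.

(a) f₀ = 1.068e+04 Hz  (b) Q = 0.5274  (c) BW = 2.025e+04 Hz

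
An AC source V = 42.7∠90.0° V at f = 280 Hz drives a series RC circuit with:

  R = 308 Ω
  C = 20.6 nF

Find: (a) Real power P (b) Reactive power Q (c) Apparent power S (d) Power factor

Step 1 — Angular frequency: ω = 2π·f = 2π·280 = 1759 rad/s.
Step 2 — Component impedances:
  R: Z = R = 308 Ω
  C: Z = 1/(jωC) = -j/(ω·C) = 0 - j2.759e+04 Ω
Step 3 — Series combination: Z_total = R + C = 308 - j2.759e+04 Ω = 2.759e+04∠-89.4° Ω.
Step 4 — Source phasor: V = 42.7∠90.0° V = 0 + j42.7 V.
Step 5 — Current: I = V / Z = -0.001547 + j1.727e-05 A = 0.001547∠179.4° A.
Step 6 — Complex power: S = V·I* = 0.0007375 - j0.06607 VA.
Step 7 — Real power: P = Re(S) = 0.0007375 W.
Step 8 — Reactive power: Q = Im(S) = -0.06607 VAR.
Step 9 — Apparent power: |S| = 0.06607 VA.
Step 10 — Power factor: PF = P/|S| = 0.01116 (leading).

(a) P = 0.0007375 W  (b) Q = -0.06607 VAR  (c) S = 0.06607 VA  (d) PF = 0.01116 (leading)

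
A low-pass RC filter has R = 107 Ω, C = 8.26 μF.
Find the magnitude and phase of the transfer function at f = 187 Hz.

Step 1 — Angular frequency: ω = 2π·187 = 1175 rad/s.
Step 2 — Transfer function: H(jω) = 1/(1 + jωRC).
Step 3 — Denominator: 1 + jωRC = 1 + j·1175·107·8.26e-06 = 1 + j1.038.
Step 4 — H = 0.4811 - j0.4996.
Step 5 — Magnitude: |H| = 0.6936 (-3.2 dB); phase: φ = -46.1°.

|H| = 0.6936 (-3.2 dB), φ = -46.1°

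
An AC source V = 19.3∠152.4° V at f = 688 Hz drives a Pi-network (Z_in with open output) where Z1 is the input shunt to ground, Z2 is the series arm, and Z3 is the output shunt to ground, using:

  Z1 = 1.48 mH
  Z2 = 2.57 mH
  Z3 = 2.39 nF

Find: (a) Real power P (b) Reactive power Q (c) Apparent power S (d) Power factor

Step 1 — Angular frequency: ω = 2π·f = 2π·688 = 4323 rad/s.
Step 2 — Component impedances:
  Z1: Z = jωL = j·4323·0.00148 = 0 + j6.398 Ω
  Z2: Z = jωL = j·4323·0.00257 = 0 + j11.11 Ω
  Z3: Z = 1/(jωC) = -j/(ω·C) = 0 - j9.679e+04 Ω
Step 3 — With open output, the series arm Z2 and the output shunt Z3 appear in series to ground: Z2 + Z3 = 0 - j9.678e+04 Ω.
Step 4 — Parallel with input shunt Z1: Z_in = Z1 || (Z2 + Z3) = 0 + j6.398 Ω = 6.398∠90.0° Ω.
Step 5 — Source phasor: V = 19.3∠152.4° V = -17.1 + j8.942 V.
Step 6 — Current: I = V / Z = 1.398 + j2.673 A = 3.016∠62.4° A.
Step 7 — Complex power: S = V·I* = 0 + j58.22 VA.
Step 8 — Real power: P = Re(S) = 0 W.
Step 9 — Reactive power: Q = Im(S) = 58.22 VAR.
Step 10 — Apparent power: |S| = 58.22 VA.
Step 11 — Power factor: PF = P/|S| = 0 (lagging).

(a) P = 0 W  (b) Q = 58.22 VAR  (c) S = 58.22 VA  (d) PF = 0 (lagging)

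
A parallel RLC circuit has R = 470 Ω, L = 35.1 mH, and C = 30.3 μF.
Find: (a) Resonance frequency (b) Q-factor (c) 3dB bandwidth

Step 1 — Resonance: ω₀ = 1/√(LC) = 1/√(0.0351·3.03e-05) = 969.7 rad/s.
Step 2 — f₀ = ω₀/(2π) = 154.3 Hz.
Step 3 — Parallel Q: Q = R/(ω₀L) = 470/(969.7·0.0351) = 13.81.
Step 4 — Bandwidth: Δω = ω₀/Q = 70.22 rad/s; BW = Δω/(2π) = 11.18 Hz.

(a) f₀ = 154.3 Hz  (b) Q = 13.81  (c) BW = 11.18 Hz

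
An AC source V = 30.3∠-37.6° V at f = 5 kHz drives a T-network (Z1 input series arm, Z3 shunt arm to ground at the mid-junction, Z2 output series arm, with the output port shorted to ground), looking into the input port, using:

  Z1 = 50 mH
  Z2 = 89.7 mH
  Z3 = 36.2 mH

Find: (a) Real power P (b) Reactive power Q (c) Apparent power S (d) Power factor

Step 1 — Angular frequency: ω = 2π·f = 2π·5000 = 3.142e+04 rad/s.
Step 2 — Component impedances:
  Z1: Z = jωL = j·3.142e+04·0.05 = 0 + j1571 Ω
  Z2: Z = jωL = j·3.142e+04·0.0897 = 0 + j2818 Ω
  Z3: Z = jωL = j·3.142e+04·0.0362 = 0 + j1137 Ω
Step 3 — With the output port shorted to ground, the output series arm Z2 runs from the junction to ground; the shunt arm Z3 also runs from the junction to ground. They appear in parallel: Z3 || Z2 = 0 + j810.3 Ω.
Step 4 — Series with input arm Z1: Z_in = Z1 + (Z3 || Z2) = 0 + j2381 Ω = 2381∠90.0° Ω.
Step 5 — Source phasor: V = 30.3∠-37.6° V = 24.01 - j18.49 V.
Step 6 — Current: I = V / Z = -0.007764 - j0.01008 A = 0.01273∠-127.6° A.
Step 7 — Complex power: S = V·I* = 0 + j0.3856 VA.
Step 8 — Real power: P = Re(S) = 0 W.
Step 9 — Reactive power: Q = Im(S) = 0.3856 VAR.
Step 10 — Apparent power: |S| = 0.3856 VA.
Step 11 — Power factor: PF = P/|S| = 0 (lagging).

(a) P = 0 W  (b) Q = 0.3856 VAR  (c) S = 0.3856 VA  (d) PF = 0 (lagging)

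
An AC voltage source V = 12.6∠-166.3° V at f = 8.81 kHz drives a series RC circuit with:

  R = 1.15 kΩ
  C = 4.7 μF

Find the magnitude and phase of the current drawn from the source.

Step 1 — Angular frequency: ω = 2π·f = 2π·8810 = 5.535e+04 rad/s.
Step 2 — Component impedances:
  R: Z = R = 1150 Ω
  C: Z = 1/(jωC) = -j/(ω·C) = 0 - j3.844 Ω
Step 3 — Series combination: Z_total = R + C = 1150 - j3.844 Ω = 1150∠-0.2° Ω.
Step 4 — Source phasor: V = 12.6∠-166.3° V = -12.24 - j2.984 V.
Step 5 — Ohm's law: I = V / Z_total = (-12.24 - j2.984) / (1150 - j3.844) = -0.01064 - j0.00263 A.
Step 6 — Convert to polar: |I| = 0.01096 A, ∠I = -166.1°.

I = 0.01096∠-166.1° A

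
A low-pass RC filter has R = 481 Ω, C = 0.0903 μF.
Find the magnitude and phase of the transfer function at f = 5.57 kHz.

Step 1 — Angular frequency: ω = 2π·5570 = 3.5e+04 rad/s.
Step 2 — Transfer function: H(jω) = 1/(1 + jωRC).
Step 3 — Denominator: 1 + jωRC = 1 + j·3.5e+04·481·9.03e-08 = 1 + j1.52.
Step 4 — H = 0.3021 - j0.4591.
Step 5 — Magnitude: |H| = 0.5496 (-5.2 dB); phase: φ = -56.7°.

|H| = 0.5496 (-5.2 dB), φ = -56.7°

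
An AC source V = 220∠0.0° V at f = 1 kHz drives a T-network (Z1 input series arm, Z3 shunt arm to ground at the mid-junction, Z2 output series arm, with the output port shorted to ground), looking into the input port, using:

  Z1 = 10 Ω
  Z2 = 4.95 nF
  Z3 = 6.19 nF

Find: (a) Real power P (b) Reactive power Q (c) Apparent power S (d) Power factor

Step 1 — Angular frequency: ω = 2π·f = 2π·1000 = 6283 rad/s.
Step 2 — Component impedances:
  Z1: Z = R = 10 Ω
  Z2: Z = 1/(jωC) = -j/(ω·C) = 0 - j3.215e+04 Ω
  Z3: Z = 1/(jωC) = -j/(ω·C) = 0 - j2.571e+04 Ω
Step 3 — With the output port shorted to ground, the output series arm Z2 runs from the junction to ground; the shunt arm Z3 also runs from the junction to ground. They appear in parallel: Z3 || Z2 = 0 - j1.429e+04 Ω.
Step 4 — Series with input arm Z1: Z_in = Z1 + (Z3 || Z2) = 10 - j1.429e+04 Ω = 1.429e+04∠-90.0° Ω.
Step 5 — Source phasor: V = 220∠0.0° V = 220 V.
Step 6 — Current: I = V / Z = 1.078e-05 + j0.0154 A = 0.0154∠90.0° A.
Step 7 — Complex power: S = V·I* = 0.002371 - j3.388 VA.
Step 8 — Real power: P = Re(S) = 0.002371 W.
Step 9 — Reactive power: Q = Im(S) = -3.388 VAR.
Step 10 — Apparent power: |S| = 3.388 VA.
Step 11 — Power factor: PF = P/|S| = 0.0006999 (leading).

(a) P = 0.002371 W  (b) Q = -3.388 VAR  (c) S = 3.388 VA  (d) PF = 0.0006999 (leading)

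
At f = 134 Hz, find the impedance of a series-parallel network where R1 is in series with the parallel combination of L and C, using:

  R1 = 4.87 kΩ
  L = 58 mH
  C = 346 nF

Step 1 — Angular frequency: ω = 2π·f = 2π·134 = 841.9 rad/s.
Step 2 — Component impedances:
  R1: Z = R = 4870 Ω
  L: Z = jωL = j·841.9·0.058 = 0 + j48.83 Ω
  C: Z = 1/(jωC) = -j/(ω·C) = 0 - j3433 Ω
Step 3 — Parallel branch: L || C = 1/(1/L + 1/C) = 0 + j49.54 Ω.
Step 4 — Series with R1: Z_total = R1 + (L || C) = 4870 + j49.54 Ω = 4870∠0.6° Ω.

Z = 4870 + j49.54 Ω = 4870∠0.6° Ω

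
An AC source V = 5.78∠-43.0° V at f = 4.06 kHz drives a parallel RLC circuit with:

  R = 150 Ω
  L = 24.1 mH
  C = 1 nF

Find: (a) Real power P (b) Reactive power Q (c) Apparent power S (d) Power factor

Step 1 — Angular frequency: ω = 2π·f = 2π·4060 = 2.551e+04 rad/s.
Step 2 — Component impedances:
  R: Z = R = 150 Ω
  L: Z = jωL = j·2.551e+04·0.0241 = 0 + j614.8 Ω
  C: Z = 1/(jωC) = -j/(ω·C) = 0 - j3.92e+04 Ω
Step 3 — Parallel combination: 1/Z_total = 1/R + 1/L + 1/C; Z_total = 141.8 + j34.06 Ω = 145.9∠13.5° Ω.
Step 4 — Source phasor: V = 5.78∠-43.0° V = 4.227 - j3.942 V.
Step 5 — Current: I = V / Z = 0.02187 - j0.03305 A = 0.03963∠-56.5° A.
Step 6 — Complex power: S = V·I* = 0.2227 + j0.05349 VA.
Step 7 — Real power: P = Re(S) = 0.2227 W.
Step 8 — Reactive power: Q = Im(S) = 0.05349 VAR.
Step 9 — Apparent power: |S| = 0.2291 VA.
Step 10 — Power factor: PF = P/|S| = 0.9724 (lagging).

(a) P = 0.2227 W  (b) Q = 0.05349 VAR  (c) S = 0.2291 VA  (d) PF = 0.9724 (lagging)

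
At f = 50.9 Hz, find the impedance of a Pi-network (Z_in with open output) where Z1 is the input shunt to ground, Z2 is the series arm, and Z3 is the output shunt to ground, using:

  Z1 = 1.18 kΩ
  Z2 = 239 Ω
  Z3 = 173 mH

Step 1 — Angular frequency: ω = 2π·f = 2π·50.9 = 319.8 rad/s.
Step 2 — Component impedances:
  Z1: Z = R = 1180 Ω
  Z2: Z = R = 239 Ω
  Z3: Z = jωL = j·319.8·0.173 = 0 + j55.33 Ω
Step 3 — With open output, the series arm Z2 and the output shunt Z3 appear in series to ground: Z2 + Z3 = 239 + j55.33 Ω.
Step 4 — Parallel with input shunt Z1: Z_in = Z1 || (Z2 + Z3) = 200.2 + j38.2 Ω = 203.8∠10.8° Ω.

Z = 200.2 + j38.2 Ω = 203.8∠10.8° Ω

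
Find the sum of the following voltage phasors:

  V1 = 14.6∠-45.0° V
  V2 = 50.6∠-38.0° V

Step 1 — Convert each phasor to rectangular form:
  V1 = 14.6·(cos(-45.0°) + j·sin(-45.0°)) = 10.32 - j10.32 V
  V2 = 50.6·(cos(-38.0°) + j·sin(-38.0°)) = 39.87 - j31.15 V
Step 2 — Sum components: V_total = 50.2 - j41.48 V.
Step 3 — Convert to polar: |V_total| = 65.12 V, ∠V_total = -39.6°.

V_total = 65.12∠-39.6° V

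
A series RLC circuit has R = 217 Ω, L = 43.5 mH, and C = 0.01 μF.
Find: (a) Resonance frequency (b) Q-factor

Step 1 — Resonance condition Im(Z)=0 gives ω₀ = 1/√(LC).
Step 2 — ω₀ = 1/√(0.0435·1e-08) = 4.795e+04 rad/s.
Step 3 — f₀ = ω₀/(2π) = 7631 Hz.
Step 4 — Series Q: Q = ω₀L/R = 4.795e+04·0.0435/217 = 9.611.

(a) f₀ = 7631 Hz  (b) Q = 9.611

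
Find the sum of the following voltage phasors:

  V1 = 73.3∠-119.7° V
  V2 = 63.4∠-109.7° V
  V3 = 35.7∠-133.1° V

Step 1 — Convert each phasor to rectangular form:
  V1 = 73.3·(cos(-119.7°) + j·sin(-119.7°)) = -36.32 - j63.67 V
  V2 = 63.4·(cos(-109.7°) + j·sin(-109.7°)) = -21.37 - j59.69 V
  V3 = 35.7·(cos(-133.1°) + j·sin(-133.1°)) = -24.39 - j26.07 V
Step 2 — Sum components: V_total = -82.08 - j149.4 V.
Step 3 — Convert to polar: |V_total| = 170.5 V, ∠V_total = -118.8°.

V_total = 170.5∠-118.8° V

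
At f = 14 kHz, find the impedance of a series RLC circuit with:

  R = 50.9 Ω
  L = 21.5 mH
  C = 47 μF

Step 1 — Angular frequency: ω = 2π·f = 2π·1.4e+04 = 8.796e+04 rad/s.
Step 2 — Component impedances:
  R: Z = R = 50.9 Ω
  L: Z = jωL = j·8.796e+04·0.0215 = 0 + j1891 Ω
  C: Z = 1/(jωC) = -j/(ω·C) = 0 - j0.2419 Ω
Step 3 — Series combination: Z_total = R + L + C = 50.9 + j1891 Ω = 1892∠88.5° Ω.

Z = 50.9 + j1891 Ω = 1892∠88.5° Ω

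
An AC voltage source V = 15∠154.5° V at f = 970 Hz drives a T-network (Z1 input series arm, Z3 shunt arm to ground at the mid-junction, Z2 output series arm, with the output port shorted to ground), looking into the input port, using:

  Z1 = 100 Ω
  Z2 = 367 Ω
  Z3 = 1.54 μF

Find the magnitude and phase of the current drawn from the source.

Step 1 — Angular frequency: ω = 2π·f = 2π·970 = 6095 rad/s.
Step 2 — Component impedances:
  Z1: Z = R = 100 Ω
  Z2: Z = R = 367 Ω
  Z3: Z = 1/(jωC) = -j/(ω·C) = 0 - j106.5 Ω
Step 3 — With the output port shorted to ground, the output series arm Z2 runs from the junction to ground; the shunt arm Z3 also runs from the junction to ground. They appear in parallel: Z3 || Z2 = 28.53 - j98.26 Ω.
Step 4 — Series with input arm Z1: Z_in = Z1 + (Z3 || Z2) = 128.5 - j98.26 Ω = 161.8∠-37.4° Ω.
Step 5 — Source phasor: V = 15∠154.5° V = -13.54 + j6.458 V.
Step 6 — Ohm's law: I = V / Z_total = (-13.54 + j6.458) / (128.5 - j98.26) = -0.09072 - j0.01912 A.
Step 7 — Convert to polar: |I| = 0.09272 A, ∠I = -168.1°.

I = 0.09272∠-168.1° A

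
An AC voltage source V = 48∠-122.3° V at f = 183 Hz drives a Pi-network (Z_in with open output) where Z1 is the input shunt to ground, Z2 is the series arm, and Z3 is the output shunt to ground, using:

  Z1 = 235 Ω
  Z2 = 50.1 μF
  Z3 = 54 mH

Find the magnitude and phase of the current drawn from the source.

Step 1 — Angular frequency: ω = 2π·f = 2π·183 = 1150 rad/s.
Step 2 — Component impedances:
  Z1: Z = R = 235 Ω
  Z2: Z = 1/(jωC) = -j/(ω·C) = 0 - j17.36 Ω
  Z3: Z = jωL = j·1150·0.054 = 0 + j62.09 Ω
Step 3 — With open output, the series arm Z2 and the output shunt Z3 appear in series to ground: Z2 + Z3 = 0 + j44.73 Ω.
Step 4 — Parallel with input shunt Z1: Z_in = Z1 || (Z2 + Z3) = 8.217 + j43.17 Ω = 43.94∠79.2° Ω.
Step 5 — Source phasor: V = 48∠-122.3° V = -25.65 - j40.57 V.
Step 6 — Ohm's law: I = V / Z_total = (-25.65 - j40.57) / (8.217 + j43.17) = -1.016 + j0.4008 A.
Step 7 — Convert to polar: |I| = 1.092 A, ∠I = 158.5°.

I = 1.092∠158.5° A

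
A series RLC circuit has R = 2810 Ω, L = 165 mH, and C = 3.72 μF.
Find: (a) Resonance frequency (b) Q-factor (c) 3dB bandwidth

Step 1 — Resonance condition Im(Z)=0 gives ω₀ = 1/√(LC).
Step 2 — ω₀ = 1/√(0.165·3.72e-06) = 1276 rad/s.
Step 3 — f₀ = ω₀/(2π) = 203.1 Hz.
Step 4 — Series Q: Q = ω₀L/R = 1276·0.165/2810 = 0.07495.
Step 5 — 3dB bandwidth: Δω = ω₀/Q = 1.703e+04 rad/s; BW = Δω/(2π) = 2710 Hz.

(a) f₀ = 203.1 Hz  (b) Q = 0.07495  (c) BW = 2710 Hz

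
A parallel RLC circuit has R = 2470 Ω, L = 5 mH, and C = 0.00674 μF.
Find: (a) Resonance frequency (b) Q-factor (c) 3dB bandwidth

Step 1 — Resonance: ω₀ = 1/√(LC) = 1/√(0.005·6.74e-09) = 1.723e+05 rad/s.
Step 2 — f₀ = ω₀/(2π) = 2.742e+04 Hz.
Step 3 — Parallel Q: Q = R/(ω₀L) = 2470/(1.723e+05·0.005) = 2.868.
Step 4 — Bandwidth: Δω = ω₀/Q = 6.007e+04 rad/s; BW = Δω/(2π) = 9560 Hz.

(a) f₀ = 2.742e+04 Hz  (b) Q = 2.868  (c) BW = 9560 Hz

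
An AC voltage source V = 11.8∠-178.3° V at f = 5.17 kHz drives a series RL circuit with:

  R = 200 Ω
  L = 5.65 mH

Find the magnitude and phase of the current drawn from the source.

Step 1 — Angular frequency: ω = 2π·f = 2π·5170 = 3.248e+04 rad/s.
Step 2 — Component impedances:
  R: Z = R = 200 Ω
  L: Z = jωL = j·3.248e+04·0.00565 = 0 + j183.5 Ω
Step 3 — Series combination: Z_total = R + L = 200 + j183.5 Ω = 271.4∠42.5° Ω.
Step 4 — Source phasor: V = 11.8∠-178.3° V = -11.79 - j0.3501 V.
Step 5 — Ohm's law: I = V / Z_total = (-11.79 - j0.3501) / (200 + j183.5) = -0.03289 + j0.02843 A.
Step 6 — Convert to polar: |I| = 0.04347 A, ∠I = 139.2°.

I = 0.04347∠139.2° A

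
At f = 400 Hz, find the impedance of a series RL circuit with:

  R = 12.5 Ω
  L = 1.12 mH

Step 1 — Angular frequency: ω = 2π·f = 2π·400 = 2513 rad/s.
Step 2 — Component impedances:
  R: Z = R = 12.5 Ω
  L: Z = jωL = j·2513·0.00112 = 0 + j2.815 Ω
Step 3 — Series combination: Z_total = R + L = 12.5 + j2.815 Ω = 12.81∠12.7° Ω.

Z = 12.5 + j2.815 Ω = 12.81∠12.7° Ω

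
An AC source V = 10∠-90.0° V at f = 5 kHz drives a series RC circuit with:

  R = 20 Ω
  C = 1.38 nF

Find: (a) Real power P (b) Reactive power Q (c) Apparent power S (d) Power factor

Step 1 — Angular frequency: ω = 2π·f = 2π·5000 = 3.142e+04 rad/s.
Step 2 — Component impedances:
  R: Z = R = 20 Ω
  C: Z = 1/(jωC) = -j/(ω·C) = 0 - j2.307e+04 Ω
Step 3 — Series combination: Z_total = R + C = 20 - j2.307e+04 Ω = 2.307e+04∠-90.0° Ω.
Step 4 — Source phasor: V = 10∠-90.0° V = 0 - j10 V.
Step 5 — Current: I = V / Z = 0.0004335 - j3.759e-07 A = 0.0004335∠-0.0° A.
Step 6 — Complex power: S = V·I* = 3.759e-06 - j0.004335 VA.
Step 7 — Real power: P = Re(S) = 3.759e-06 W.
Step 8 — Reactive power: Q = Im(S) = -0.004335 VAR.
Step 9 — Apparent power: |S| = 0.004335 VA.
Step 10 — Power factor: PF = P/|S| = 0.0008671 (leading).

(a) P = 3.759e-06 W  (b) Q = -0.004335 VAR  (c) S = 0.004335 VA  (d) PF = 0.0008671 (leading)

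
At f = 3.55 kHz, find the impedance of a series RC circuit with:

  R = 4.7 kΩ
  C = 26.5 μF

Step 1 — Angular frequency: ω = 2π·f = 2π·3550 = 2.231e+04 rad/s.
Step 2 — Component impedances:
  R: Z = R = 4700 Ω
  C: Z = 1/(jωC) = -j/(ω·C) = 0 - j1.692 Ω
Step 3 — Series combination: Z_total = R + C = 4700 - j1.692 Ω = 4700∠-0.0° Ω.

Z = 4700 - j1.692 Ω = 4700∠-0.0° Ω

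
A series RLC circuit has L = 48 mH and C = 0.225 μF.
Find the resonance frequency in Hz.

Step 1 — Resonance condition Im(Z)=0 gives ω₀ = 1/√(LC).
Step 2 — ω₀ = 1/√(0.048·2.25e-07) = 9623 rad/s.
Step 3 — f₀ = ω₀/(2π) = 1531 Hz.

f₀ = 1531 Hz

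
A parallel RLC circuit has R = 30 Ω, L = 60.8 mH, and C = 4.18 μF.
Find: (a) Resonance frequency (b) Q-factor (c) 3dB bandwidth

Step 1 — Resonance: ω₀ = 1/√(LC) = 1/√(0.0608·4.18e-06) = 1984 rad/s.
Step 2 — f₀ = ω₀/(2π) = 315.7 Hz.
Step 3 — Parallel Q: Q = R/(ω₀L) = 30/(1984·0.0608) = 0.2487.
Step 4 — Bandwidth: Δω = ω₀/Q = 7974 rad/s; BW = Δω/(2π) = 1269 Hz.

(a) f₀ = 315.7 Hz  (b) Q = 0.2487  (c) BW = 1269 Hz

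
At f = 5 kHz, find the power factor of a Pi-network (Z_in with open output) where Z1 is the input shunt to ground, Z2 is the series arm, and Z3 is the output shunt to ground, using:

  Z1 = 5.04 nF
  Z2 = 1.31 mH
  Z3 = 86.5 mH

Step 1 — Angular frequency: ω = 2π·f = 2π·5000 = 3.142e+04 rad/s.
Step 2 — Component impedances:
  Z1: Z = 1/(jωC) = -j/(ω·C) = 0 - j6316 Ω
  Z2: Z = jωL = j·3.142e+04·0.00131 = 0 + j41.15 Ω
  Z3: Z = jωL = j·3.142e+04·0.0865 = 0 + j2717 Ω
Step 3 — With open output, the series arm Z2 and the output shunt Z3 appear in series to ground: Z2 + Z3 = 0 + j2759 Ω.
Step 4 — Parallel with input shunt Z1: Z_in = Z1 || (Z2 + Z3) = 0 + j4898 Ω = 4898∠90.0° Ω.
Step 5 — Power factor: PF = cos(φ) = Re(Z)/|Z| = -0/4898 = -0.
Step 6 — Type: Im(Z) = 4898 ⇒ lagging (phase φ = 90.0°).

PF = -0 (lagging, φ = 90.0°)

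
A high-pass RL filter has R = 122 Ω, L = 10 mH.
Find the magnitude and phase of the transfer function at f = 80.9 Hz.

Step 1 — Angular frequency: ω = 2π·80.9 = 508.3 rad/s.
Step 2 — Transfer function: H(jω) = jωL/(R + jωL).
Step 3 — Numerator jωL = j·5.083; denominator R + jωL = 122 + j5.083.
Step 4 — H = 0.001733 + j0.04159.
Step 5 — Magnitude: |H| = 0.04163 (-27.6 dB); phase: φ = 87.6°.

|H| = 0.04163 (-27.6 dB), φ = 87.6°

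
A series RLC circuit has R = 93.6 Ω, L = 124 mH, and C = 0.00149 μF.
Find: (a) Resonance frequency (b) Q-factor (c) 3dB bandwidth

Step 1 — Resonance condition Im(Z)=0 gives ω₀ = 1/√(LC).
Step 2 — ω₀ = 1/√(0.124·1.49e-09) = 7.357e+04 rad/s.
Step 3 — f₀ = ω₀/(2π) = 1.171e+04 Hz.
Step 4 — Series Q: Q = ω₀L/R = 7.357e+04·0.124/93.6 = 97.46.
Step 5 — 3dB bandwidth: Δω = ω₀/Q = 754.8 rad/s; BW = Δω/(2π) = 120.1 Hz.

(a) f₀ = 1.171e+04 Hz  (b) Q = 97.46  (c) BW = 120.1 Hz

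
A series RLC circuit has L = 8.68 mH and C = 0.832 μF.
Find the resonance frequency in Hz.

Step 1 — Resonance condition Im(Z)=0 gives ω₀ = 1/√(LC).
Step 2 — ω₀ = 1/√(0.00868·8.32e-07) = 1.177e+04 rad/s.
Step 3 — f₀ = ω₀/(2π) = 1873 Hz.

f₀ = 1873 Hz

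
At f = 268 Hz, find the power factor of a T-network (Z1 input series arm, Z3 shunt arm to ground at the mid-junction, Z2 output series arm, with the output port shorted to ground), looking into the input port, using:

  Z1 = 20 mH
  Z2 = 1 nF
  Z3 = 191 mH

Step 1 — Angular frequency: ω = 2π·f = 2π·268 = 1684 rad/s.
Step 2 — Component impedances:
  Z1: Z = jωL = j·1684·0.02 = 0 + j33.68 Ω
  Z2: Z = 1/(jωC) = -j/(ω·C) = 0 - j5.939e+05 Ω
  Z3: Z = jωL = j·1684·0.191 = 0 + j321.6 Ω
Step 3 — With the output port shorted to ground, the output series arm Z2 runs from the junction to ground; the shunt arm Z3 also runs from the junction to ground. They appear in parallel: Z3 || Z2 = 0 + j321.8 Ω.
Step 4 — Series with input arm Z1: Z_in = Z1 + (Z3 || Z2) = 0 + j355.5 Ω = 355.5∠90.0° Ω.
Step 5 — Power factor: PF = cos(φ) = Re(Z)/|Z| = 0/355.5 = 0.
Step 6 — Type: Im(Z) = 355.5 ⇒ lagging (phase φ = 90.0°).

PF = 0 (lagging, φ = 90.0°)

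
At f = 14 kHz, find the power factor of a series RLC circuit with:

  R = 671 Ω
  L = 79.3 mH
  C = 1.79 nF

Step 1 — Angular frequency: ω = 2π·f = 2π·1.4e+04 = 8.796e+04 rad/s.
Step 2 — Component impedances:
  R: Z = R = 671 Ω
  L: Z = jωL = j·8.796e+04·0.0793 = 0 + j6976 Ω
  C: Z = 1/(jωC) = -j/(ω·C) = 0 - j6351 Ω
Step 3 — Series combination: Z_total = R + L + C = 671 + j624.6 Ω = 916.7∠43.0° Ω.
Step 4 — Power factor: PF = cos(φ) = Re(Z)/|Z| = 671/916.74 = 0.7319.
Step 5 — Type: Im(Z) = 624.6 ⇒ lagging (phase φ = 43.0°).

PF = 0.7319 (lagging, φ = 43.0°)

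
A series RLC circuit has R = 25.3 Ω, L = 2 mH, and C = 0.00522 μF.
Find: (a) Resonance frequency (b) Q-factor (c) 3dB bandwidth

Step 1 — Resonance condition Im(Z)=0 gives ω₀ = 1/√(LC).
Step 2 — ω₀ = 1/√(0.002·5.22e-09) = 3.095e+05 rad/s.
Step 3 — f₀ = ω₀/(2π) = 4.926e+04 Hz.
Step 4 — Series Q: Q = ω₀L/R = 3.095e+05·0.002/25.3 = 24.47.
Step 5 — 3dB bandwidth: Δω = ω₀/Q = 1.265e+04 rad/s; BW = Δω/(2π) = 2013 Hz.

(a) f₀ = 4.926e+04 Hz  (b) Q = 24.47  (c) BW = 2013 Hz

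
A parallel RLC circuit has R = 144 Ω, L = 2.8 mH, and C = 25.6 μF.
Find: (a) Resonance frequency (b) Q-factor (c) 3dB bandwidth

Step 1 — Resonance: ω₀ = 1/√(LC) = 1/√(0.0028·2.56e-05) = 3735 rad/s.
Step 2 — f₀ = ω₀/(2π) = 594.5 Hz.
Step 3 — Parallel Q: Q = R/(ω₀L) = 144/(3735·0.0028) = 13.77.
Step 4 — Bandwidth: Δω = ω₀/Q = 271.3 rad/s; BW = Δω/(2π) = 43.17 Hz.

(a) f₀ = 594.5 Hz  (b) Q = 13.77  (c) BW = 43.17 Hz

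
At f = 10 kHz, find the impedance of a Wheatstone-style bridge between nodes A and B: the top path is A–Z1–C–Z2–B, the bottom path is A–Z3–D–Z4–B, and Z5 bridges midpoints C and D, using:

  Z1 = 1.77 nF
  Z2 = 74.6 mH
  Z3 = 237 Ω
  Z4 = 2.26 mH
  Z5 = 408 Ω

Step 1 — Angular frequency: ω = 2π·f = 2π·1e+04 = 6.283e+04 rad/s.
Step 2 — Component impedances:
  Z1: Z = 1/(jωC) = -j/(ω·C) = 0 - j8992 Ω
  Z2: Z = jωL = j·6.283e+04·0.0746 = 0 + j4687 Ω
  Z3: Z = R = 237 Ω
  Z4: Z = jωL = j·6.283e+04·0.00226 = 0 + j142 Ω
  Z5: Z = R = 408 Ω
Step 3 — Bridge requires nodal analysis (the Z5 bridge couples midpoints C and D, so the two paths cannot be reduced to a simple series/parallel combination). Setting node B to ground and injecting 1 A at node A, the 3-node admittance system at A, C, D solves to V_A = Z_AB = 236.9 + j131 Ω = 270.7∠28.9° Ω.

Z = 236.9 + j131 Ω = 270.7∠28.9° Ω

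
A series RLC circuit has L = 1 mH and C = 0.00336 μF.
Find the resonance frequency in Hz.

Step 1 — Resonance condition Im(Z)=0 gives ω₀ = 1/√(LC).
Step 2 — ω₀ = 1/√(0.001·3.36e-09) = 5.455e+05 rad/s.
Step 3 — f₀ = ω₀/(2π) = 8.683e+04 Hz.

f₀ = 8.683e+04 Hz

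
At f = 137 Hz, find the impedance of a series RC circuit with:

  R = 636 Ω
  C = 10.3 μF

Step 1 — Angular frequency: ω = 2π·f = 2π·137 = 860.8 rad/s.
Step 2 — Component impedances:
  R: Z = R = 636 Ω
  C: Z = 1/(jωC) = -j/(ω·C) = 0 - j112.8 Ω
Step 3 — Series combination: Z_total = R + C = 636 - j112.8 Ω = 645.9∠-10.1° Ω.

Z = 636 - j112.8 Ω = 645.9∠-10.1° Ω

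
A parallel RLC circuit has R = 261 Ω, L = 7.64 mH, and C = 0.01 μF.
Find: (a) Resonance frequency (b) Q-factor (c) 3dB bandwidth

Step 1 — Resonance: ω₀ = 1/√(LC) = 1/√(0.00764·1e-08) = 1.144e+05 rad/s.
Step 2 — f₀ = ω₀/(2π) = 1.821e+04 Hz.
Step 3 — Parallel Q: Q = R/(ω₀L) = 261/(1.144e+05·0.00764) = 0.2986.
Step 4 — Bandwidth: Δω = ω₀/Q = 3.831e+05 rad/s; BW = Δω/(2π) = 6.098e+04 Hz.

(a) f₀ = 1.821e+04 Hz  (b) Q = 0.2986  (c) BW = 6.098e+04 Hz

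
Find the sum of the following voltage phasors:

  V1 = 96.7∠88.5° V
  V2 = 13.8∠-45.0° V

Step 1 — Convert each phasor to rectangular form:
  V1 = 96.7·(cos(88.5°) + j·sin(88.5°)) = 2.531 + j96.67 V
  V2 = 13.8·(cos(-45.0°) + j·sin(-45.0°)) = 9.758 - j9.758 V
Step 2 — Sum components: V_total = 12.29 + j86.91 V.
Step 3 — Convert to polar: |V_total| = 87.77 V, ∠V_total = 82.0°.

V_total = 87.77∠82.0° V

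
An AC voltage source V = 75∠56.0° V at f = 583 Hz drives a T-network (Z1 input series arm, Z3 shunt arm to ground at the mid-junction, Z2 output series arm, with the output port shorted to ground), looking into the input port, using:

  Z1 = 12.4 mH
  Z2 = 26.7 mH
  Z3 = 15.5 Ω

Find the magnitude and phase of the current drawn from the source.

Step 1 — Angular frequency: ω = 2π·f = 2π·583 = 3663 rad/s.
Step 2 — Component impedances:
  Z1: Z = jωL = j·3663·0.0124 = 0 + j45.42 Ω
  Z2: Z = jωL = j·3663·0.0267 = 0 + j97.8 Ω
  Z3: Z = R = 15.5 Ω
Step 3 — With the output port shorted to ground, the output series arm Z2 runs from the junction to ground; the shunt arm Z3 also runs from the junction to ground. They appear in parallel: Z3 || Z2 = 15.12 + j2.396 Ω.
Step 4 — Series with input arm Z1: Z_in = Z1 + (Z3 || Z2) = 15.12 + j47.82 Ω = 50.15∠72.5° Ω.
Step 5 — Source phasor: V = 75∠56.0° V = 41.94 + j62.18 V.
Step 6 — Ohm's law: I = V / Z_total = (41.94 + j62.18) / (15.12 + j47.82) = 1.434 - j0.4236 A.
Step 7 — Convert to polar: |I| = 1.495 A, ∠I = -16.5°.

I = 1.495∠-16.5° A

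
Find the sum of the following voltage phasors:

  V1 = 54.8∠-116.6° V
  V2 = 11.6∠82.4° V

Step 1 — Convert each phasor to rectangular form:
  V1 = 54.8·(cos(-116.6°) + j·sin(-116.6°)) = -24.54 - j49 V
  V2 = 11.6·(cos(82.4°) + j·sin(82.4°)) = 1.534 + j11.5 V
Step 2 — Sum components: V_total = -23 - j37.5 V.
Step 3 — Convert to polar: |V_total| = 43.99 V, ∠V_total = -121.5°.

V_total = 43.99∠-121.5° V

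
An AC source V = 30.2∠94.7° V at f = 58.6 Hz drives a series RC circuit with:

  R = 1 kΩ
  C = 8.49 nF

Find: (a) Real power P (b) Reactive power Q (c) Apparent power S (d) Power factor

Step 1 — Angular frequency: ω = 2π·f = 2π·58.6 = 368.2 rad/s.
Step 2 — Component impedances:
  R: Z = R = 1000 Ω
  C: Z = 1/(jωC) = -j/(ω·C) = 0 - j3.199e+05 Ω
Step 3 — Series combination: Z_total = R + C = 1000 - j3.199e+05 Ω = 3.199e+05∠-89.8° Ω.
Step 4 — Source phasor: V = 30.2∠94.7° V = -2.475 + j30.1 V.
Step 5 — Current: I = V / Z = -9.411e-05 - j7.441e-06 A = 9.44e-05∠-175.5° A.
Step 6 — Complex power: S = V·I* = 8.912e-06 - j0.002851 VA.
Step 7 — Real power: P = Re(S) = 8.912e-06 W.
Step 8 — Reactive power: Q = Im(S) = -0.002851 VAR.
Step 9 — Apparent power: |S| = 0.002851 VA.
Step 10 — Power factor: PF = P/|S| = 0.003126 (leading).

(a) P = 8.912e-06 W  (b) Q = -0.002851 VAR  (c) S = 0.002851 VA  (d) PF = 0.003126 (leading)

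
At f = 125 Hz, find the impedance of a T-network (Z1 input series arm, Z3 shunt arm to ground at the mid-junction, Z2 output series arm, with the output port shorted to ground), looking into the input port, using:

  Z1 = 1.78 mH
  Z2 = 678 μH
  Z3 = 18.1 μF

Step 1 — Angular frequency: ω = 2π·f = 2π·125 = 785.4 rad/s.
Step 2 — Component impedances:
  Z1: Z = jωL = j·785.4·0.00178 = 0 + j1.398 Ω
  Z2: Z = jωL = j·785.4·0.000678 = 0 + j0.5325 Ω
  Z3: Z = 1/(jωC) = -j/(ω·C) = 0 - j70.34 Ω
Step 3 — With the output port shorted to ground, the output series arm Z2 runs from the junction to ground; the shunt arm Z3 also runs from the junction to ground. They appear in parallel: Z3 || Z2 = 0 + j0.5366 Ω.
Step 4 — Series with input arm Z1: Z_in = Z1 + (Z3 || Z2) = 0 + j1.935 Ω = 1.935∠90.0° Ω.

Z = 0 + j1.935 Ω = 1.935∠90.0° Ω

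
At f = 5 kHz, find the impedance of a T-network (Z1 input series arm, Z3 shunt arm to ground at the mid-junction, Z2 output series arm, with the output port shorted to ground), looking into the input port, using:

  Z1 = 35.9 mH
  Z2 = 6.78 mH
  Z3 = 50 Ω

Step 1 — Angular frequency: ω = 2π·f = 2π·5000 = 3.142e+04 rad/s.
Step 2 — Component impedances:
  Z1: Z = jωL = j·3.142e+04·0.0359 = 0 + j1128 Ω
  Z2: Z = jωL = j·3.142e+04·0.00678 = 0 + j213 Ω
  Z3: Z = R = 50 Ω
Step 3 — With the output port shorted to ground, the output series arm Z2 runs from the junction to ground; the shunt arm Z3 also runs from the junction to ground. They appear in parallel: Z3 || Z2 = 47.39 + j11.12 Ω.
Step 4 — Series with input arm Z1: Z_in = Z1 + (Z3 || Z2) = 47.39 + j1139 Ω = 1140∠87.6° Ω.

Z = 47.39 + j1139 Ω = 1140∠87.6° Ω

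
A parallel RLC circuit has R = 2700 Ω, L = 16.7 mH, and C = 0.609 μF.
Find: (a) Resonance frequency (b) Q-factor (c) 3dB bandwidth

Step 1 — Resonance: ω₀ = 1/√(LC) = 1/√(0.0167·6.09e-07) = 9916 rad/s.
Step 2 — f₀ = ω₀/(2π) = 1578 Hz.
Step 3 — Parallel Q: Q = R/(ω₀L) = 2700/(9916·0.0167) = 16.3.
Step 4 — Bandwidth: Δω = ω₀/Q = 608.2 rad/s; BW = Δω/(2π) = 96.79 Hz.

(a) f₀ = 1578 Hz  (b) Q = 16.3  (c) BW = 96.79 Hz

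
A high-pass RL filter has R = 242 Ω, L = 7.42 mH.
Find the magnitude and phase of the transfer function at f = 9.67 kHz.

Step 1 — Angular frequency: ω = 2π·9670 = 6.076e+04 rad/s.
Step 2 — Transfer function: H(jω) = jωL/(R + jωL).
Step 3 — Numerator jωL = j·450.8; denominator R + jωL = 242 + j450.8.
Step 4 — H = 0.7763 + j0.4167.
Step 5 — Magnitude: |H| = 0.8811 (-1.1 dB); phase: φ = 28.2°.

|H| = 0.8811 (-1.1 dB), φ = 28.2°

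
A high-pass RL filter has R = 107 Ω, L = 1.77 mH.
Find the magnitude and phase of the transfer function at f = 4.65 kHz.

Step 1 — Angular frequency: ω = 2π·4650 = 2.922e+04 rad/s.
Step 2 — Transfer function: H(jω) = jωL/(R + jωL).
Step 3 — Numerator jωL = j·51.71; denominator R + jωL = 107 + j51.71.
Step 4 — H = 0.1894 + j0.3918.
Step 5 — Magnitude: |H| = 0.4351 (-7.2 dB); phase: φ = 64.2°.

|H| = 0.4351 (-7.2 dB), φ = 64.2°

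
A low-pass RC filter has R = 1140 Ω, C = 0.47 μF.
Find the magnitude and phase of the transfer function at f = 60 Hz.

Step 1 — Angular frequency: ω = 2π·60 = 377 rad/s.
Step 2 — Transfer function: H(jω) = 1/(1 + jωRC).
Step 3 — Denominator: 1 + jωRC = 1 + j·377·1140·4.7e-07 = 1 + j0.202.
Step 4 — H = 0.9608 - j0.1941.
Step 5 — Magnitude: |H| = 0.9802 (-0.2 dB); phase: φ = -11.4°.

|H| = 0.9802 (-0.2 dB), φ = -11.4°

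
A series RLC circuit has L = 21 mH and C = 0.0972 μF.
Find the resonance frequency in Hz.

Step 1 — Resonance condition Im(Z)=0 gives ω₀ = 1/√(LC).
Step 2 — ω₀ = 1/√(0.021·9.72e-08) = 2.213e+04 rad/s.
Step 3 — f₀ = ω₀/(2π) = 3523 Hz.

f₀ = 3523 Hz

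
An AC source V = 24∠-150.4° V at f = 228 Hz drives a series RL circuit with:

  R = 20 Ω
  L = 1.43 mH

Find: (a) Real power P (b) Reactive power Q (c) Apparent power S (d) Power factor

Step 1 — Angular frequency: ω = 2π·f = 2π·228 = 1433 rad/s.
Step 2 — Component impedances:
  R: Z = R = 20 Ω
  L: Z = jωL = j·1433·0.00143 = 0 + j2.049 Ω
Step 3 — Series combination: Z_total = R + L = 20 + j2.049 Ω = 20.1∠5.8° Ω.
Step 4 — Source phasor: V = 24∠-150.4° V = -20.87 - j11.85 V.
Step 5 — Current: I = V / Z = -1.093 - j0.4808 A = 1.194∠-156.2° A.
Step 6 — Complex power: S = V·I* = 28.5 + j2.919 VA.
Step 7 — Real power: P = Re(S) = 28.5 W.
Step 8 — Reactive power: Q = Im(S) = 2.919 VAR.
Step 9 — Apparent power: |S| = 28.65 VA.
Step 10 — Power factor: PF = P/|S| = 0.9948 (lagging).

(a) P = 28.5 W  (b) Q = 2.919 VAR  (c) S = 28.65 VA  (d) PF = 0.9948 (lagging)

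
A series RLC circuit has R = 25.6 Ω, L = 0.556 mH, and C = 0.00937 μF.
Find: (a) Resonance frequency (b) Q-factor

Step 1 — Resonance condition Im(Z)=0 gives ω₀ = 1/√(LC).
Step 2 — ω₀ = 1/√(0.000556·9.37e-09) = 4.381e+05 rad/s.
Step 3 — f₀ = ω₀/(2π) = 6.973e+04 Hz.
Step 4 — Series Q: Q = ω₀L/R = 4.381e+05·0.000556/25.6 = 9.515.

(a) f₀ = 6.973e+04 Hz  (b) Q = 9.515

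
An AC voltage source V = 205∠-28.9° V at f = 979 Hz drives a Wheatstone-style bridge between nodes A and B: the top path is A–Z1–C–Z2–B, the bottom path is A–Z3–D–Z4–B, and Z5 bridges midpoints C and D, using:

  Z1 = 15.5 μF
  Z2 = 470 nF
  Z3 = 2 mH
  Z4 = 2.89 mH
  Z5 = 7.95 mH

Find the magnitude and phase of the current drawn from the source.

Step 1 — Angular frequency: ω = 2π·f = 2π·979 = 6151 rad/s.
Step 2 — Component impedances:
  Z1: Z = 1/(jωC) = -j/(ω·C) = 0 - j10.49 Ω
  Z2: Z = 1/(jωC) = -j/(ω·C) = 0 - j345.9 Ω
  Z3: Z = jωL = j·6151·0.002 = 0 + j12.3 Ω
  Z4: Z = jωL = j·6151·0.00289 = 0 + j17.78 Ω
  Z5: Z = jωL = j·6151·0.00795 = 0 + j48.9 Ω
Step 3 — Bridge requires nodal analysis (the Z5 bridge couples midpoints C and D, so the two paths cannot be reduced to a simple series/parallel combination). Setting node B to ground and injecting 1 A at node A, the 3-node admittance system at A, C, D solves to V_A = Z_AB = 0 + j29.79 Ω = 29.79∠90.0° Ω.
Step 4 — Source phasor: V = 205∠-28.9° V = 179.5 - j99.07 V.
Step 5 — Ohm's law: I = V / Z_total = (179.5 - j99.07) / (0 + j29.79) = -3.326 - j6.025 A.
Step 6 — Convert to polar: |I| = 6.882 A, ∠I = -118.9°.

I = 6.882∠-118.9° A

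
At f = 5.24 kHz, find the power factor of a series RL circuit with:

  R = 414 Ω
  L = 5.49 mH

Step 1 — Angular frequency: ω = 2π·f = 2π·5240 = 3.292e+04 rad/s.
Step 2 — Component impedances:
  R: Z = R = 414 Ω
  L: Z = jωL = j·3.292e+04·0.00549 = 0 + j180.8 Ω
Step 3 — Series combination: Z_total = R + L = 414 + j180.8 Ω = 451.7∠23.6° Ω.
Step 4 — Power factor: PF = cos(φ) = Re(Z)/|Z| = 414/451.7 = 0.9165.
Step 5 — Type: Im(Z) = 180.8 ⇒ lagging (phase φ = 23.6°).

PF = 0.9165 (lagging, φ = 23.6°)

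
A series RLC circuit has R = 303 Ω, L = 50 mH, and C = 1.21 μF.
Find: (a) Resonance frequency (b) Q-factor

Step 1 — Resonance condition Im(Z)=0 gives ω₀ = 1/√(LC).
Step 2 — ω₀ = 1/√(0.05·1.21e-06) = 4066 rad/s.
Step 3 — f₀ = ω₀/(2π) = 647.1 Hz.
Step 4 — Series Q: Q = ω₀L/R = 4066·0.05/303 = 0.6709.

(a) f₀ = 647.1 Hz  (b) Q = 0.6709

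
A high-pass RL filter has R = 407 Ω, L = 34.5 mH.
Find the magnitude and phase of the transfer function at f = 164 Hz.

Step 1 — Angular frequency: ω = 2π·164 = 1030 rad/s.
Step 2 — Transfer function: H(jω) = jωL/(R + jωL).
Step 3 — Numerator jωL = j·35.55; denominator R + jωL = 407 + j35.55.
Step 4 — H = 0.007572 + j0.08669.
Step 5 — Magnitude: |H| = 0.08702 (-21.2 dB); phase: φ = 85.0°.

|H| = 0.08702 (-21.2 dB), φ = 85.0°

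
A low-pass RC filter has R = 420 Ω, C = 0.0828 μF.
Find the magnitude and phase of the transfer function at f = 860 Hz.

Step 1 — Angular frequency: ω = 2π·860 = 5404 rad/s.
Step 2 — Transfer function: H(jω) = 1/(1 + jωRC).
Step 3 — Denominator: 1 + jωRC = 1 + j·5404·420·8.28e-08 = 1 + j0.1879.
Step 4 — H = 0.9659 - j0.1815.
Step 5 — Magnitude: |H| = 0.9828 (-0.2 dB); phase: φ = -10.6°.

|H| = 0.9828 (-0.2 dB), φ = -10.6°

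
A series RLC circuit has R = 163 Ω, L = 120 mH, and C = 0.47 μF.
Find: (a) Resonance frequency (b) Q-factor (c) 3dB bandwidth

Step 1 — Resonance condition Im(Z)=0 gives ω₀ = 1/√(LC).
Step 2 — ω₀ = 1/√(0.12·4.7e-07) = 4211 rad/s.
Step 3 — f₀ = ω₀/(2π) = 670.2 Hz.
Step 4 — Series Q: Q = ω₀L/R = 4211·0.12/163 = 3.1.
Step 5 — 3dB bandwidth: Δω = ω₀/Q = 1358 rad/s; BW = Δω/(2π) = 216.2 Hz.

(a) f₀ = 670.2 Hz  (b) Q = 3.1  (c) BW = 216.2 Hz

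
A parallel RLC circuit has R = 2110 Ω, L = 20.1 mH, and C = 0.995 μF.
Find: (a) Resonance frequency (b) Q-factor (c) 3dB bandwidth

Step 1 — Resonance: ω₀ = 1/√(LC) = 1/√(0.0201·9.95e-07) = 7071 rad/s.
Step 2 — f₀ = ω₀/(2π) = 1125 Hz.
Step 3 — Parallel Q: Q = R/(ω₀L) = 2110/(7071·0.0201) = 14.85.
Step 4 — Bandwidth: Δω = ω₀/Q = 476.3 rad/s; BW = Δω/(2π) = 75.81 Hz.

(a) f₀ = 1125 Hz  (b) Q = 14.85  (c) BW = 75.81 Hz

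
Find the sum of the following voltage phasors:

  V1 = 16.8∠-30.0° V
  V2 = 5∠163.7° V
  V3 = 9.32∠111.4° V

Step 1 — Convert each phasor to rectangular form:
  V1 = 16.8·(cos(-30.0°) + j·sin(-30.0°)) = 14.55 - j8.4 V
  V2 = 5·(cos(163.7°) + j·sin(163.7°)) = -4.799 + j1.403 V
  V3 = 9.32·(cos(111.4°) + j·sin(111.4°)) = -3.401 + j8.677 V
Step 2 — Sum components: V_total = 6.35 + j1.681 V.
Step 3 — Convert to polar: |V_total| = 6.568 V, ∠V_total = 14.8°.

V_total = 6.568∠14.8° V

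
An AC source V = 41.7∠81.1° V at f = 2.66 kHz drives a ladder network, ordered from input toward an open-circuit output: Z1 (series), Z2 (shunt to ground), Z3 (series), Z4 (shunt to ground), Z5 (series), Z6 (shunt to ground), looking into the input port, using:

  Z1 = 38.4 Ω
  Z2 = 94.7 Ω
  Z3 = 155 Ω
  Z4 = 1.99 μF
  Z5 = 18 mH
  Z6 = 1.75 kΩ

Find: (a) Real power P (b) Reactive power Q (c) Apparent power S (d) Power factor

Step 1 — Angular frequency: ω = 2π·f = 2π·2660 = 1.671e+04 rad/s.
Step 2 — Component impedances:
  Z1: Z = R = 38.4 Ω
  Z2: Z = R = 94.7 Ω
  Z3: Z = R = 155 Ω
  Z4: Z = 1/(jωC) = -j/(ω·C) = 0 - j30.07 Ω
  Z5: Z = jωL = j·1.671e+04·0.018 = 0 + j300.8 Ω
  Z6: Z = R = 1750 Ω
Step 3 — Ladder network (open output): work backward from the far end, alternating series and parallel combinations. Z_in = 97.77 - j4.257 Ω = 97.86∠-2.5° Ω.
Step 4 — Source phasor: V = 41.7∠81.1° V = 6.451 + j41.2 V.
Step 5 — Current: I = V / Z = 0.04755 + j0.4234 A = 0.4261∠83.6° A.
Step 6 — Complex power: S = V·I* = 17.75 - j0.7729 VA.
Step 7 — Real power: P = Re(S) = 17.75 W.
Step 8 — Reactive power: Q = Im(S) = -0.7729 VAR.
Step 9 — Apparent power: |S| = 17.77 VA.
Step 10 — Power factor: PF = P/|S| = 0.9991 (leading).

(a) P = 17.75 W  (b) Q = -0.7729 VAR  (c) S = 17.77 VA  (d) PF = 0.9991 (leading)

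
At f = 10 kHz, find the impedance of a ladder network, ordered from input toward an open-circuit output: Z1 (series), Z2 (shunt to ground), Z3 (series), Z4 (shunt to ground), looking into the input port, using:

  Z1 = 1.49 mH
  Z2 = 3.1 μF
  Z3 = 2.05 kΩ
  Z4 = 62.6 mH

Step 1 — Angular frequency: ω = 2π·f = 2π·1e+04 = 6.283e+04 rad/s.
Step 2 — Component impedances:
  Z1: Z = jωL = j·6.283e+04·0.00149 = 0 + j93.62 Ω
  Z2: Z = 1/(jωC) = -j/(ω·C) = 0 - j5.134 Ω
  Z3: Z = R = 2050 Ω
  Z4: Z = jωL = j·6.283e+04·0.0626 = 0 + j3933 Ω
Step 3 — Ladder network (open output): work backward from the far end, alternating series and parallel combinations. Z_in = 0.002752 + j88.48 Ω = 88.48∠90.0° Ω.

Z = 0.002752 + j88.48 Ω = 88.48∠90.0° Ω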